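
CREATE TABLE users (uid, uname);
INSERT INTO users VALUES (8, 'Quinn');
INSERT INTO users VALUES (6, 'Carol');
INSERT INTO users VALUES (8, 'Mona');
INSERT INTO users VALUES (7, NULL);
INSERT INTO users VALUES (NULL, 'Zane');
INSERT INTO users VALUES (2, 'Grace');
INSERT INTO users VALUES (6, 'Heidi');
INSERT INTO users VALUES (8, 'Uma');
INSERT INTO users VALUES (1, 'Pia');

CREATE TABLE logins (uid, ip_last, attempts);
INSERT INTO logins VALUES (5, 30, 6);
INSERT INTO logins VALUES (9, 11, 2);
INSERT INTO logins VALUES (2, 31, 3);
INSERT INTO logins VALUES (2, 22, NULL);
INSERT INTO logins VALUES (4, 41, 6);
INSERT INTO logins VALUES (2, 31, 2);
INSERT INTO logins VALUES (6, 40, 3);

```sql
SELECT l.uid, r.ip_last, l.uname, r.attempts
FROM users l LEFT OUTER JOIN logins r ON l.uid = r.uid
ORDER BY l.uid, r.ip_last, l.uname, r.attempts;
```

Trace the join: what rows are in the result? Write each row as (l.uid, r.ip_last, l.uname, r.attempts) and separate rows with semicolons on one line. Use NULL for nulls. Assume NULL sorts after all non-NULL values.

LEFT JOIN keeps every row from `users`; unmatched rows get NULL for `logins`'s columns.
Matching on l.uid = r.uid. A NULL in a compared column never satisfies the condition.
Matched pairs: 5; unmatched l rows kept: 6.

(1, NULL, Pia, NULL); (2, 22, Grace, NULL); (2, 31, Grace, 2); (2, 31, Grace, 3); (6, 40, Carol, 3); (6, 40, Heidi, 3); (7, NULL, NULL, NULL); (8, NULL, Mona, NULL); (8, NULL, Quinn, NULL); (8, NULL, Uma, NULL); (NULL, NULL, Zane, NULL)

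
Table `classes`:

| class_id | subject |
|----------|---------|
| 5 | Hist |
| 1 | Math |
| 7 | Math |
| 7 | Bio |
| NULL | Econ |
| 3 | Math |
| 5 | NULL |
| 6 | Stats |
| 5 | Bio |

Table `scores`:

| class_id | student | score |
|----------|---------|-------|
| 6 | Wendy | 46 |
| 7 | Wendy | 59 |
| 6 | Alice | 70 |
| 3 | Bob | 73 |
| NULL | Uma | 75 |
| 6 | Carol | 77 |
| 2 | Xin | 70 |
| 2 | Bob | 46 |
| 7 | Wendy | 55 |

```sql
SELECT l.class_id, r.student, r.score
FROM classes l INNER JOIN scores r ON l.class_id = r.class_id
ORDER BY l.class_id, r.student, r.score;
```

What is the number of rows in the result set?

8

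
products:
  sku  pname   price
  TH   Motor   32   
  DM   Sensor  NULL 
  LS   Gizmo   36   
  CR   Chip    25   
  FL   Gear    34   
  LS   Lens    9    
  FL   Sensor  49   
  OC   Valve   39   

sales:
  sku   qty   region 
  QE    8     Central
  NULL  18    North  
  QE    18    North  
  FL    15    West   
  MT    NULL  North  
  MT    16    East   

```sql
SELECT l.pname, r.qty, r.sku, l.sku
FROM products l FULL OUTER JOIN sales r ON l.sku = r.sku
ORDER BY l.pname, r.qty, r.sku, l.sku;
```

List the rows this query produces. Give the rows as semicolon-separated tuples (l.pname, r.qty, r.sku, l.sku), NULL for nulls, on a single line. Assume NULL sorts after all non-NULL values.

FULL OUTER JOIN keeps every row from both sides; unmatched rows get NULL for the other side's columns.
Matching on l.sku = r.sku. A NULL in a compared column never satisfies the condition.
Matched pairs: 2; unmatched l rows kept: 6; unmatched r rows kept: 5.

(Chip, NULL, NULL, CR); (Gear, 15, FL, FL); (Gizmo, NULL, NULL, LS); (Lens, NULL, NULL, LS); (Motor, NULL, NULL, TH); (Sensor, 15, FL, FL); (Sensor, NULL, NULL, DM); (Valve, NULL, NULL, OC); (NULL, 8, QE, NULL); (NULL, 16, MT, NULL); (NULL, 18, QE, NULL); (NULL, 18, NULL, NULL); (NULL, NULL, MT, NULL)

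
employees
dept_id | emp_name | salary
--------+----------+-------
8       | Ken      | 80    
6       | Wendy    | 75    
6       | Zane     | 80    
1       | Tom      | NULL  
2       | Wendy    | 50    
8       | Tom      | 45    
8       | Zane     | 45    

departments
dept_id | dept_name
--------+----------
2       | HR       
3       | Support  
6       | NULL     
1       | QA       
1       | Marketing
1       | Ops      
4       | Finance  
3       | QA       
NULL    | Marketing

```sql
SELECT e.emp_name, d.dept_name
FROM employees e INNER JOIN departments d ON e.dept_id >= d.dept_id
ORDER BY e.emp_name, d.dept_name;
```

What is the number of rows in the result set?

47

INNER JOIN keeps only pairs where the ON condition holds.
Matching on e.dept_id >= d.dept_id. A NULL in a compared column never satisfies the condition.
- dept_id=8: 8 matching d row(s), so 8 row(s) emitted.
- dept_id=6: 8 matching d row(s), so 8 row(s) emitted.
- dept_id=6: 8 matching d row(s), so 8 row(s) emitted.
- dept_id=1: 3 matching d row(s), so 3 row(s) emitted.
- dept_id=2: 4 matching d row(s), so 4 row(s) emitted.
- dept_id=8: 8 matching d row(s), so 8 row(s) emitted.
- dept_id=8: 8 matching d row(s), so 8 row(s) emitted.
Total: 47 rows.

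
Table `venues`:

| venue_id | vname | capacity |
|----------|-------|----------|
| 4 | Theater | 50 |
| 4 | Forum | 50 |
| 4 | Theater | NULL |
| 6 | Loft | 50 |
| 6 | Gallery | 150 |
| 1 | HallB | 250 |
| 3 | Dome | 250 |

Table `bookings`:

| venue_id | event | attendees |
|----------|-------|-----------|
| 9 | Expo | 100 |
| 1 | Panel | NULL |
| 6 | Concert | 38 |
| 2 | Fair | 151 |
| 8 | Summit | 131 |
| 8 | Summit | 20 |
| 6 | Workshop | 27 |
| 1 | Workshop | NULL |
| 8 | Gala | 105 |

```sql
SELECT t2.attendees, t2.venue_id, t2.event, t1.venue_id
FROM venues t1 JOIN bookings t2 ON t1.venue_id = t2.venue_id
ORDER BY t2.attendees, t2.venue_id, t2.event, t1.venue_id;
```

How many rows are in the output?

6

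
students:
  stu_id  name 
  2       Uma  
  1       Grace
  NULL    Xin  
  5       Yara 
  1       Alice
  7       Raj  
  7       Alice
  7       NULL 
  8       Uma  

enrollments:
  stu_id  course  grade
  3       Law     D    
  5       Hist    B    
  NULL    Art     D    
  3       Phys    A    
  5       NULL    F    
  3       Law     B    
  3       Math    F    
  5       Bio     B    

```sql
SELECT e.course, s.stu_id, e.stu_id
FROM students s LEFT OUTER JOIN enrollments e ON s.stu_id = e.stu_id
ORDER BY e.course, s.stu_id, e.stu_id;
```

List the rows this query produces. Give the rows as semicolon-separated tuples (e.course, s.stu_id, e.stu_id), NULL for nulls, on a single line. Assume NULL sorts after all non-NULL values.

LEFT JOIN keeps every row from `students`; unmatched rows get NULL for `enrollments`'s columns.
Matching on s.stu_id = e.stu_id. A NULL in a compared column never satisfies the condition.
- s (stu_id=2) has no partner → padded with NULL.
- s (stu_id=1) has no partner → padded with NULL.
- s (stu_id=NULL) has no partner → padded with NULL.
- s (stu_id=5) pairs with 3 row(s) of e.
- s (stu_id=1) has no partner → padded with NULL.
- s (stu_id=7) has no partner → padded with NULL.
- s (stu_id=7) has no partner → padded with NULL.
- s (stu_id=7) has no partner → padded with NULL.
- s (stu_id=8) has no partner → padded with NULL.

(Bio, 5, 5); (Hist, 5, 5); (NULL, 1, NULL); (NULL, 1, NULL); (NULL, 2, NULL); (NULL, 5, 5); (NULL, 7, NULL); (NULL, 7, NULL); (NULL, 7, NULL); (NULL, 8, NULL); (NULL, NULL, NULL)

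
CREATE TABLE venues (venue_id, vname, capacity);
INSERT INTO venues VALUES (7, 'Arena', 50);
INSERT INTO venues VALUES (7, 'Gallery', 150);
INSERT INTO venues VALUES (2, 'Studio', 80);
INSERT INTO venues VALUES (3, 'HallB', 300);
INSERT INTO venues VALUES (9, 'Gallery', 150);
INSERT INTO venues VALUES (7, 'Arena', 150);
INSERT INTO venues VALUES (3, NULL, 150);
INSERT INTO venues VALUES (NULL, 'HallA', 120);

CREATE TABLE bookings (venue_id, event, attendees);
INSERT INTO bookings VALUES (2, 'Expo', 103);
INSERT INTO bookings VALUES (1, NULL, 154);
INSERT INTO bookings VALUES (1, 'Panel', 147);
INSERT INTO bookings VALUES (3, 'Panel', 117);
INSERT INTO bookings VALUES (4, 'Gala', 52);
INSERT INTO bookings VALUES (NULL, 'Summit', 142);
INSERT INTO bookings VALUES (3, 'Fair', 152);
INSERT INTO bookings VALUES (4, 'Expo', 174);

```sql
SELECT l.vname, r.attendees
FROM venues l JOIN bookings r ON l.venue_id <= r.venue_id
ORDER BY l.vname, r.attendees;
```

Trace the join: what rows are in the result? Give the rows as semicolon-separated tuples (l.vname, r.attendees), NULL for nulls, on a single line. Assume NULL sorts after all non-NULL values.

(HallB, 52); (HallB, 117); (HallB, 152); (HallB, 174); (Studio, 52); (Studio, 103); (Studio, 117); (Studio, 152); (Studio, 174); (NULL, 52); (NULL, 117); (NULL, 152); (NULL, 174)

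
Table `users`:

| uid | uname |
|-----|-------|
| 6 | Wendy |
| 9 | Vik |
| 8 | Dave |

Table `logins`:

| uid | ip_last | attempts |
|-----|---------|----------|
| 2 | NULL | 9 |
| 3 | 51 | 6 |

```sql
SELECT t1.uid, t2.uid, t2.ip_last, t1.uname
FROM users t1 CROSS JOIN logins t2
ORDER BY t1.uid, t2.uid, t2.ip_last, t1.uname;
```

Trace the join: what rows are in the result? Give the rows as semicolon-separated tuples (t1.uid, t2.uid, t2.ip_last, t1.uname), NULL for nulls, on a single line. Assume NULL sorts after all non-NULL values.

CROSS JOIN pairs every row of `users` with every row of `logins`: 3 × 2 = 6 rows.
After projecting and ordering:
t1.uid | t2.uid | t2.ip_last | t1.uname
6 | 2 | NULL | Wendy
6 | 3 | 51 | Wendy
8 | 2 | NULL | Dave
8 | 3 | 51 | Dave
9 | 2 | NULL | Vik
9 | 3 | 51 | Vik

(6, 2, NULL, Wendy); (6, 3, 51, Wendy); (8, 2, NULL, Dave); (8, 3, 51, Dave); (9, 2, NULL, Vik); (9, 3, 51, Vik)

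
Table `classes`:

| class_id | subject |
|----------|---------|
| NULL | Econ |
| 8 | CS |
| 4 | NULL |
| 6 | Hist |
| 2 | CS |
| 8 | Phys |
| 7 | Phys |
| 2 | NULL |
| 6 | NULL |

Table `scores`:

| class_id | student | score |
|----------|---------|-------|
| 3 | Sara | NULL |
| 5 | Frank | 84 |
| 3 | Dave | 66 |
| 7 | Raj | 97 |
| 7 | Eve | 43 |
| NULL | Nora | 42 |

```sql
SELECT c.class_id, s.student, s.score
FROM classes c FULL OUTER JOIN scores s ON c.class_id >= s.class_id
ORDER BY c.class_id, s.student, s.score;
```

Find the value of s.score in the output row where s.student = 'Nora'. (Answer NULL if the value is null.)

42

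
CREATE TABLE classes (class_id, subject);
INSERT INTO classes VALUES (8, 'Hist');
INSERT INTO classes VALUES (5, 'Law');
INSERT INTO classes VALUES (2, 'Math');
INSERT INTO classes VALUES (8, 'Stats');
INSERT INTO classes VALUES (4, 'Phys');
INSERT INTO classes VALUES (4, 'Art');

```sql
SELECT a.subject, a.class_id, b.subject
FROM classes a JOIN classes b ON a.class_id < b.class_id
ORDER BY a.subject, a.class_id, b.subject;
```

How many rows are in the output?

13

INNER JOIN keeps only pairs where the ON condition holds.
Matching on a.class_id < b.class_id.
- a[0] class_id=8 → no match; dropped.
- a[1] class_id=5 → 2 match(es) in b → 2 row(s).
- a[2] class_id=2 → 5 match(es) in b → 5 row(s).
- a[3] class_id=8 → no match; dropped.
- a[4] class_id=4 → 3 match(es) in b → 3 row(s).
- a[5] class_id=4 → 3 match(es) in b → 3 row(s).
Total: 13 rows.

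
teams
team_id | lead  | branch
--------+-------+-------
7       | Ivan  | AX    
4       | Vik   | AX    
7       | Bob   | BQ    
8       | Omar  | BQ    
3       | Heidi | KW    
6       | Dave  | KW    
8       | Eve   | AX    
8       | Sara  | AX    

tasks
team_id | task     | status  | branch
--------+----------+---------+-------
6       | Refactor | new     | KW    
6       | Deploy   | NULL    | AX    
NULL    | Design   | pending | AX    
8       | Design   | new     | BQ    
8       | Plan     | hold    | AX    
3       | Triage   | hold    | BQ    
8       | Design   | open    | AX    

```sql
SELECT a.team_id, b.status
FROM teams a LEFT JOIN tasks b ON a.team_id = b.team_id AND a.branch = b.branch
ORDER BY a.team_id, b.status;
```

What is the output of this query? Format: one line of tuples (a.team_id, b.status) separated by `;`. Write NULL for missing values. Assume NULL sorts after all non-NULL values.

LEFT JOIN keeps every row from `teams`; unmatched rows get NULL for `tasks`'s columns.
Matching on a.team_id = b.team_id AND a.branch = b.branch. A NULL in a compared column never satisfies the condition.
- a (team_id=7, branch=AX) has no partner → padded with NULL.
- a (team_id=4, branch=AX) has no partner → padded with NULL.
- a (team_id=7, branch=BQ) has no partner → padded with NULL.
- a (team_id=8, branch=BQ) pairs with 1 row(s) of b.
- a (team_id=3, branch=KW) has no partner → padded with NULL.
- a (team_id=6, branch=KW) pairs with 1 row(s) of b.
- a (team_id=8, branch=AX) pairs with 2 row(s) of b.
- a (team_id=8, branch=AX) pairs with 2 row(s) of b.
After projecting and ordering:
a.team_id | b.status
3 | NULL
4 | NULL
6 | new
7 | NULL
7 | NULL
8 | hold
8 | hold
8 | new
8 | open
8 | open

(3, NULL); (4, NULL); (6, new); (7, NULL); (7, NULL); (8, hold); (8, hold); (8, new); (8, open); (8, open)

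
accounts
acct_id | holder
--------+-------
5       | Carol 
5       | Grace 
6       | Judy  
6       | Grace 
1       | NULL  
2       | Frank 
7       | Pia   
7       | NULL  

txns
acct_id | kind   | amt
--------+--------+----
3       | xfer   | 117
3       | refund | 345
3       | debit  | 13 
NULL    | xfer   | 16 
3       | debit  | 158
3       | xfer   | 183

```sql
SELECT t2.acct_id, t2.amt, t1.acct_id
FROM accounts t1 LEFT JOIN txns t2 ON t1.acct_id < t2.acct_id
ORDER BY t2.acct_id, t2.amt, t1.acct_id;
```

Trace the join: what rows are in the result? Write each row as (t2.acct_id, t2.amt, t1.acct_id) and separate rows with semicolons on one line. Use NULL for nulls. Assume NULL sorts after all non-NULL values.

LEFT JOIN keeps every row from `accounts`; unmatched rows get NULL for `txns`'s columns.
Matching on t1.acct_id < t2.acct_id. A NULL in a compared column never satisfies the condition.
- t1 row (acct_id=5): no match → kept, t2 columns NULL.
- t1 row (acct_id=5): no match → kept, t2 columns NULL.
- t1 row (acct_id=6): no match → kept, t2 columns NULL.
- t1 row (acct_id=6): no match → kept, t2 columns NULL.
- t1 row (acct_id=1): matches 5 t2 row(s) → 5 output row(s).
- t1 row (acct_id=2): matches 5 t2 row(s) → 5 output row(s).
- t1 row (acct_id=7): no match → kept, t2 columns NULL.
- t1 row (acct_id=7): no match → kept, t2 columns NULL.

(3, 13, 1); (3, 13, 2); (3, 117, 1); (3, 117, 2); (3, 158, 1); (3, 158, 2); (3, 183, 1); (3, 183, 2); (3, 345, 1); (3, 345, 2); (NULL, NULL, 5); (NULL, NULL, 5); (NULL, NULL, 6); (NULL, NULL, 6); (NULL, NULL, 7); (NULL, NULL, 7)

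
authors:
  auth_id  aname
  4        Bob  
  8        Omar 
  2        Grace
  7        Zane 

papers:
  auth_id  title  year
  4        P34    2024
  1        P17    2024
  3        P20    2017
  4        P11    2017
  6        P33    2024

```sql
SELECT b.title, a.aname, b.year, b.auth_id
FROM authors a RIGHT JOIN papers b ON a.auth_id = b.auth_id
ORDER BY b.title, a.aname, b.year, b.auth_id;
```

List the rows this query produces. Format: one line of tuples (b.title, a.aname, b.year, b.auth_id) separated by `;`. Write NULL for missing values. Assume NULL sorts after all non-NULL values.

RIGHT JOIN keeps every row from `papers`; unmatched rows get NULL for `authors`'s columns.
Matching on a.auth_id = b.auth_id.
Matched pairs: 2; unmatched b rows kept: 3.

(P11, Bob, 2017, 4); (P17, NULL, 2024, 1); (P20, NULL, 2017, 3); (P33, NULL, 2024, 6); (P34, Bob, 2024, 4)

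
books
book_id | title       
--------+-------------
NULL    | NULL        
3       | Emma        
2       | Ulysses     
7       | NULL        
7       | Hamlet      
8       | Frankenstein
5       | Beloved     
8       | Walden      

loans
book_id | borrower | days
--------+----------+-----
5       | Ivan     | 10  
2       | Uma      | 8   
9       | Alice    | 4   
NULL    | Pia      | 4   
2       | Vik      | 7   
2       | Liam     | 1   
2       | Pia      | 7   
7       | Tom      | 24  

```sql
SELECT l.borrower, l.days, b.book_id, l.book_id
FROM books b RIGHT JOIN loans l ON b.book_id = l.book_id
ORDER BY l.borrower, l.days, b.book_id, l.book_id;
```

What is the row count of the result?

RIGHT JOIN keeps every row from `loans`; unmatched rows get NULL for `books`'s columns.
Matching on b.book_id = l.book_id. A NULL in a compared column never satisfies the condition.
Matched pairs: 7; unmatched l rows kept: 2.
Total: 7 matched + 2 padded = 9 rows.

9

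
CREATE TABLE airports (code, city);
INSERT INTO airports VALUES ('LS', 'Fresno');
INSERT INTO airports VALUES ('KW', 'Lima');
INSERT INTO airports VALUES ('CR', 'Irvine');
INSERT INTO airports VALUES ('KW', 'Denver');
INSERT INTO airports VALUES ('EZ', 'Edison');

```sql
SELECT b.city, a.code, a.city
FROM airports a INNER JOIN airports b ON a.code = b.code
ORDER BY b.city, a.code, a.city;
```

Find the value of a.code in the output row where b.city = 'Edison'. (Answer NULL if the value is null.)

INNER JOIN keeps only pairs where the ON condition holds.
Matching on a.code = b.code.
- a (code=LS) pairs with 1 row(s) of b.
- a (code=KW) pairs with 2 row(s) of b.
- a (code=CR) pairs with 1 row(s) of b.
- a (code=KW) pairs with 2 row(s) of b.
- a (code=EZ) pairs with 1 row(s) of b.

EZ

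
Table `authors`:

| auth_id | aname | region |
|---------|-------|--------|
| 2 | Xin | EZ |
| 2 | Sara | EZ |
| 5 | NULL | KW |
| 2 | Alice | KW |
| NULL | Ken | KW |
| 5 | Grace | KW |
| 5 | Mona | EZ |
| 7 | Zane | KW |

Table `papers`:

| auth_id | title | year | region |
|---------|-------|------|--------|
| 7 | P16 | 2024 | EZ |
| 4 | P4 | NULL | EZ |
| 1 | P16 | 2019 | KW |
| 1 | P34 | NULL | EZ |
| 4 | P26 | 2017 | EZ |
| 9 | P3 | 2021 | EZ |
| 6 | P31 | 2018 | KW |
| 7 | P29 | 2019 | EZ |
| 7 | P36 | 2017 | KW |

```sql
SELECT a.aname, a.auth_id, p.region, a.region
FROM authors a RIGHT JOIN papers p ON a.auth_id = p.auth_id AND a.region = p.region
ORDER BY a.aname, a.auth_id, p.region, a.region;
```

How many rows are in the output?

RIGHT JOIN keeps every row from `papers`; unmatched rows get NULL for `authors`'s columns.
Matching on a.auth_id = p.auth_id AND a.region = p.region. A NULL in a compared column never satisfies the condition.
Matched pairs: 1; unmatched p rows kept: 8.
Total: 1 matched + 8 padded = 9 rows.

9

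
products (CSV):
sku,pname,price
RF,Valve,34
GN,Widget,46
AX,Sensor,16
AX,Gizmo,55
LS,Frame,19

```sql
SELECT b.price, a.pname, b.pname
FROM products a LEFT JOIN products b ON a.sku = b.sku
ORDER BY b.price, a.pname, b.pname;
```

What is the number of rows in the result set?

7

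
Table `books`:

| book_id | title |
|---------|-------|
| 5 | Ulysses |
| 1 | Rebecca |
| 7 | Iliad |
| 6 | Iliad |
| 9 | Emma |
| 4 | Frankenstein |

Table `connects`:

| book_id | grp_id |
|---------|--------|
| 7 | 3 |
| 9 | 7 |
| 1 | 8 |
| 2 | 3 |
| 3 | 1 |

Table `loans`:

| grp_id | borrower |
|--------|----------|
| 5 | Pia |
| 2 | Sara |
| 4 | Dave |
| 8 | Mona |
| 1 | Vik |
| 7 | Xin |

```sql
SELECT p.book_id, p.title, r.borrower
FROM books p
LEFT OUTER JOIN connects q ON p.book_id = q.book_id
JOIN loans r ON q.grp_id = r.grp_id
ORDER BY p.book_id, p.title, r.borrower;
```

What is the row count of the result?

2

Evaluate left to right. First `books p LEFT JOIN connects q` on book_id: 6 row(s).
Then INNER JOIN `loans r` on grp_id: keep only rows whose q.grp_id appears in r.
Result: 2 row(s).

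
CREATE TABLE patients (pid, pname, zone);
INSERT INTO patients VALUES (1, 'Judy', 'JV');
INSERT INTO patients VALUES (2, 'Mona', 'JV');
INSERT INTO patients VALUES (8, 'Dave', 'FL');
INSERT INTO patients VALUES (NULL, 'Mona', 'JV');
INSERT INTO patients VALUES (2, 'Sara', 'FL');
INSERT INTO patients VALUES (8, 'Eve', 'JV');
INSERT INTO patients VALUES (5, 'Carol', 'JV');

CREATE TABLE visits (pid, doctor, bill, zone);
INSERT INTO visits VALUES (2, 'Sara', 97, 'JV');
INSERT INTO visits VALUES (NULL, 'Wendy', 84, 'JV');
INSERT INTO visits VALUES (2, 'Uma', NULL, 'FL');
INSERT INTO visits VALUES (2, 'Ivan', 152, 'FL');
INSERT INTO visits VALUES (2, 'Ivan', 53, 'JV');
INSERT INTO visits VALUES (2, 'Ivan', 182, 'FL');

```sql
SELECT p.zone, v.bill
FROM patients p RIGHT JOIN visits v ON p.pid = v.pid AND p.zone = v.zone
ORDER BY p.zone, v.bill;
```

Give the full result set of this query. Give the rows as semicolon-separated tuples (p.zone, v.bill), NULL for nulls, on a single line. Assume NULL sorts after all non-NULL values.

(FL, 152); (FL, 182); (FL, NULL); (JV, 53); (JV, 97); (NULL, 84)

RIGHT JOIN keeps every row from `visits`; unmatched rows get NULL for `patients`'s columns.
Matching on p.pid = v.pid AND p.zone = v.zone. A NULL in a compared column never satisfies the condition.
Matched pairs: 5; unmatched v rows kept: 1.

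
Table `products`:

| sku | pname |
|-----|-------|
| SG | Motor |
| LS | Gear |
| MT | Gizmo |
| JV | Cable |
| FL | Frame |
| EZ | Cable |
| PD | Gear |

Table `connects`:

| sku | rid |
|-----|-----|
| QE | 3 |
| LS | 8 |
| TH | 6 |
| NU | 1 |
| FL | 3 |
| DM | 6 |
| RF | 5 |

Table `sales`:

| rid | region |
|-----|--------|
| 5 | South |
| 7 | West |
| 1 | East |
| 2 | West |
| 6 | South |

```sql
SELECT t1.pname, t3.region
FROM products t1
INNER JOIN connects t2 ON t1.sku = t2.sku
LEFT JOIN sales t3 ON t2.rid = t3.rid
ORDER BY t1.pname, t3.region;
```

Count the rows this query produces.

2

Joins associate left-to-right: products INNER JOIN connects on sku gives 2 intermediate row(s).
Then LEFT JOIN `sales t3` on rid: each of those 2 rows is kept; rows whose t2.rid has no match in t3 get NULL for t3's columns.
Result: 2 row(s).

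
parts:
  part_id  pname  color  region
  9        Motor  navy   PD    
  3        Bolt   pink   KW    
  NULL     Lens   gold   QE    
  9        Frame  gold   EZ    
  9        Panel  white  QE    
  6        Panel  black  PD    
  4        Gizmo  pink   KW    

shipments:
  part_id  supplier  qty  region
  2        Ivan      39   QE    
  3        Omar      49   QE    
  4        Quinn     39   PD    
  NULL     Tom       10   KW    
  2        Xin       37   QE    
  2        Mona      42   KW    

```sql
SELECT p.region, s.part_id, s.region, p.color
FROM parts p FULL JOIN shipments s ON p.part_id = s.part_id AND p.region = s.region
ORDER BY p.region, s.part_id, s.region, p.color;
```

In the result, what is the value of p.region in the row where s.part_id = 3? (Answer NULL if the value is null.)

NULL

FULL OUTER JOIN keeps every row from both sides; unmatched rows get NULL for the other side's columns.
Matching on p.part_id = s.part_id AND p.region = s.region. A NULL in a compared column never satisfies the condition.
Matched pairs: 0; unmatched p rows kept: 7; unmatched s rows kept: 6.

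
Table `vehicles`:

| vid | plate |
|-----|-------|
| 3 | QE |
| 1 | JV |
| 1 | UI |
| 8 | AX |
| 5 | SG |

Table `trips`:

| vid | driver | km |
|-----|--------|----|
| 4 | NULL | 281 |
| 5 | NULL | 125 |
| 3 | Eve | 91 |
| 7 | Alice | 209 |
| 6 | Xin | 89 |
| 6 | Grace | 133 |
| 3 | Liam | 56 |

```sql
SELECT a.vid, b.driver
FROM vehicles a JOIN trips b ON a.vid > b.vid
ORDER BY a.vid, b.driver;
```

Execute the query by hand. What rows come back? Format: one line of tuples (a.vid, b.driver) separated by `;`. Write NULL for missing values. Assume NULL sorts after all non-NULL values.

INNER JOIN keeps only pairs where the ON condition holds.
Matching on a.vid > b.vid.
- a row (vid=3): no match → dropped.
- a row (vid=1): no match → dropped.
- a row (vid=1): no match → dropped.
- a row (vid=8): matches 7 b row(s) → 7 output row(s).
- a row (vid=5): matches 3 b row(s) → 3 output row(s).
After projecting and ordering:
a.vid | b.driver
5 | Eve
5 | Liam
5 | NULL
8 | Alice
8 | Eve
8 | Grace
8 | Liam
8 | Xin
8 | NULL
8 | NULL

(5, Eve); (5, Liam); (5, NULL); (8, Alice); (8, Eve); (8, Grace); (8, Liam); (8, Xin); (8, NULL); (8, NULL)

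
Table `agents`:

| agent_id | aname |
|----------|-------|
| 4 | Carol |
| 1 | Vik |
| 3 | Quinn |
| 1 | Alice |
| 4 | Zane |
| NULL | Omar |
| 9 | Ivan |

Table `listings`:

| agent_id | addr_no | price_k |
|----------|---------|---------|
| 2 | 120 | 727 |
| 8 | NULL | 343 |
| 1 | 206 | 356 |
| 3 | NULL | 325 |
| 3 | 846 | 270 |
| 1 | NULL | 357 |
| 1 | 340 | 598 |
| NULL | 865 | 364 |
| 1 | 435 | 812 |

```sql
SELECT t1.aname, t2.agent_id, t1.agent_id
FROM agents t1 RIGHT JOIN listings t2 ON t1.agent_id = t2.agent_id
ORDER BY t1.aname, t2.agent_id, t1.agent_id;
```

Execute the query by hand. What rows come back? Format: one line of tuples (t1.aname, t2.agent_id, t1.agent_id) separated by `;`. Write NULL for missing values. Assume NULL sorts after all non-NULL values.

(Alice, 1, 1); (Alice, 1, 1); (Alice, 1, 1); (Alice, 1, 1); (Quinn, 3, 3); (Quinn, 3, 3); (Vik, 1, 1); (Vik, 1, 1); (Vik, 1, 1); (Vik, 1, 1); (NULL, 2, NULL); (NULL, 8, NULL); (NULL, NULL, NULL)

RIGHT JOIN keeps every row from `listings`; unmatched rows get NULL for `agents`'s columns.
Matching on t1.agent_id = t2.agent_id. A NULL in a compared column never satisfies the condition.
Matched pairs: 10; unmatched t2 rows kept: 3.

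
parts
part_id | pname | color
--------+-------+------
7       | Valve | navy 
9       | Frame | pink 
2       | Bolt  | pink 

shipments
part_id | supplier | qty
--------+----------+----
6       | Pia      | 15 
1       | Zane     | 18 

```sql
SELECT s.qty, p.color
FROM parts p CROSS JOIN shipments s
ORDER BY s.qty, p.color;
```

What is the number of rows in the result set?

CROSS JOIN pairs every row of `parts` with every row of `shipments`: 3 × 2 = 6 rows.

6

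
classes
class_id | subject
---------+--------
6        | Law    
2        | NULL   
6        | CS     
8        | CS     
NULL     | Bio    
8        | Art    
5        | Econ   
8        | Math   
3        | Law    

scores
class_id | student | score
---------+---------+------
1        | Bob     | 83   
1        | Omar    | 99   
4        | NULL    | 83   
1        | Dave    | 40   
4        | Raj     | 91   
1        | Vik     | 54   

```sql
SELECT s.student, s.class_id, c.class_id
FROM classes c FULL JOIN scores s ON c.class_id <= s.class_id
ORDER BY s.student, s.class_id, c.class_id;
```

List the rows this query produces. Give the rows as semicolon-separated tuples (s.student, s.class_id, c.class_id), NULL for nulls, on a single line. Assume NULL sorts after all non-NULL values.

FULL OUTER JOIN keeps every row from both sides; unmatched rows get NULL for the other side's columns.
Matching on c.class_id <= s.class_id. A NULL in a compared column never satisfies the condition.
Matched pairs: 4; unmatched c rows kept: 7; unmatched s rows kept: 4.

(Bob, 1, NULL); (Dave, 1, NULL); (Omar, 1, NULL); (Raj, 4, 2); (Raj, 4, 3); (Vik, 1, NULL); (NULL, 4, 2); (NULL, 4, 3); (NULL, NULL, 5); (NULL, NULL, 6); (NULL, NULL, 6); (NULL, NULL, 8); (NULL, NULL, 8); (NULL, NULL, 8); (NULL, NULL, NULL)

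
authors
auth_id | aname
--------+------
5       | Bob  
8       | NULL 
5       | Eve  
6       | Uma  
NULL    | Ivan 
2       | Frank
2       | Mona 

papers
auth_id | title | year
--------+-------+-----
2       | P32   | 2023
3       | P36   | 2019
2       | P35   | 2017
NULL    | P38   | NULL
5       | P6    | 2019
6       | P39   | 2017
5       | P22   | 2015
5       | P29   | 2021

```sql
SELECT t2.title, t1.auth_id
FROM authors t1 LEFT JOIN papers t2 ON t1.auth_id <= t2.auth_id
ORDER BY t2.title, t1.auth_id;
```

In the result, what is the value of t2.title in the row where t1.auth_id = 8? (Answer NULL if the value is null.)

LEFT JOIN keeps every row from `authors`; unmatched rows get NULL for `papers`'s columns.
Matching on t1.auth_id <= t2.auth_id. A NULL in a compared column never satisfies the condition.
Matched pairs: 23; unmatched t1 rows kept: 2.

NULL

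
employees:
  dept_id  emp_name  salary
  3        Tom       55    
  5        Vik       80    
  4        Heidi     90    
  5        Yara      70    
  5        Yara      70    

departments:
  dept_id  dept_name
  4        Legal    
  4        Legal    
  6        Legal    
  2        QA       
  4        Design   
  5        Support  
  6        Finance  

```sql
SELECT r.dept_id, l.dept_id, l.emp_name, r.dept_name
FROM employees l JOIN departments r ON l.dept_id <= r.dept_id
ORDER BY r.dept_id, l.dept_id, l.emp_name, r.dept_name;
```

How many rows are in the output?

INNER JOIN keeps only pairs where the ON condition holds.
Matching on l.dept_id <= r.dept_id.
- l (dept_id=3) pairs with 6 row(s) of r.
- l (dept_id=5) pairs with 3 row(s) of r.
- l (dept_id=4) pairs with 6 row(s) of r.
- l (dept_id=5) pairs with 3 row(s) of r.
- l (dept_id=5) pairs with 3 row(s) of r.
Total: 21 rows.

21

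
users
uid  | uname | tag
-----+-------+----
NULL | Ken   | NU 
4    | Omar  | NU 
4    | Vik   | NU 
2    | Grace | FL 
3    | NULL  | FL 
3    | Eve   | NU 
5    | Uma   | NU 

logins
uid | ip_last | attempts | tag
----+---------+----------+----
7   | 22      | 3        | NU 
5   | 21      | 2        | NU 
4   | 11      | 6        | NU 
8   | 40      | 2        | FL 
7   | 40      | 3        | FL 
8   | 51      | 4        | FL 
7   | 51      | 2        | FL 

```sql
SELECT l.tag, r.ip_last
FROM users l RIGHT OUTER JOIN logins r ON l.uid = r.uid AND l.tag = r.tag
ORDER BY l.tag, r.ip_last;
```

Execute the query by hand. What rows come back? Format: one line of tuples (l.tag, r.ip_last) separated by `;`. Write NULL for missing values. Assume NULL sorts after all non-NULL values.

(NU, 11); (NU, 11); (NU, 21); (NULL, 22); (NULL, 40); (NULL, 40); (NULL, 51); (NULL, 51)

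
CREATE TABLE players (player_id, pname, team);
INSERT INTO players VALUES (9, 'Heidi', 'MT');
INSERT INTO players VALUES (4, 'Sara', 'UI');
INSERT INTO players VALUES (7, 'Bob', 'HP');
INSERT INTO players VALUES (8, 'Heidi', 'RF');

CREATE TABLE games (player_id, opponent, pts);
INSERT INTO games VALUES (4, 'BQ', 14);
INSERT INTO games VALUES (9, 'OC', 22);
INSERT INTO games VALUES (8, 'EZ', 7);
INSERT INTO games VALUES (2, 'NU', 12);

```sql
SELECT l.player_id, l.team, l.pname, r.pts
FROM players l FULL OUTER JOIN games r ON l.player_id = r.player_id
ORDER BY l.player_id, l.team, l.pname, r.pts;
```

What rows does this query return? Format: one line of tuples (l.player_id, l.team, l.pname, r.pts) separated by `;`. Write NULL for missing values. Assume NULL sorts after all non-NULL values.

FULL OUTER JOIN keeps every row from both sides; unmatched rows get NULL for the other side's columns.
Matching on l.player_id = r.player_id.
- player_id=9: 1 matching r row(s), so 1 row(s) emitted.
- player_id=4: 1 matching r row(s), so 1 row(s) emitted.
- player_id=7: no r row matches, row kept with r columns NULL.
- player_id=8: 1 matching r row(s), so 1 row(s) emitted.
- 1 row(s) from r found no l partner → padded with NULL.
After projecting and ordering:
l.player_id | l.team | l.pname | r.pts
4 | UI | Sara | 14
7 | HP | Bob | NULL
8 | RF | Heidi | 7
9 | MT | Heidi | 22
NULL | NULL | NULL | 12

(4, UI, Sara, 14); (7, HP, Bob, NULL); (8, RF, Heidi, 7); (9, MT, Heidi, 22); (NULL, NULL, NULL, 12)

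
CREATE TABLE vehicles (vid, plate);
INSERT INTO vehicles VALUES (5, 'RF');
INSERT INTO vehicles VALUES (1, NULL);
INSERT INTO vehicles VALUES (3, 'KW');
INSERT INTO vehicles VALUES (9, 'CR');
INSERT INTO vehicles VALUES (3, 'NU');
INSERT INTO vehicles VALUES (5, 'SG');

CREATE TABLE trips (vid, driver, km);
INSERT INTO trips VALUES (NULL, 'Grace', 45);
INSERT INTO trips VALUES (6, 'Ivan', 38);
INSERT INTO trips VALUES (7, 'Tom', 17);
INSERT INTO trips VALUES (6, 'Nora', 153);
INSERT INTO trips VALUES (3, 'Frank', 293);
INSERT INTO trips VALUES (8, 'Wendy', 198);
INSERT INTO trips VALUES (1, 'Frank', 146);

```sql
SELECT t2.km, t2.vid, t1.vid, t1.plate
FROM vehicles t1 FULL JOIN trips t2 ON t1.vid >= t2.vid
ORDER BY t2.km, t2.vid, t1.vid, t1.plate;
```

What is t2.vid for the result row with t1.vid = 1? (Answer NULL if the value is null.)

1

FULL OUTER JOIN keeps every row from both sides; unmatched rows get NULL for the other side's columns.
Matching on t1.vid >= t2.vid. A NULL in a compared column never satisfies the condition.
- t1[0] vid=5 → 2 match(es) in t2 → 2 row(s).
- t1[1] vid=1 → 1 match(es) in t2 → 1 row(s).
- t1[2] vid=3 → 2 match(es) in t2 → 2 row(s).
- t1[3] vid=9 → 6 match(es) in t2 → 6 row(s).
- t1[4] vid=3 → 2 match(es) in t2 → 2 row(s).
- t1[5] vid=5 → 2 match(es) in t2 → 2 row(s).
- 1 row(s) from t2 found no t1 partner → padded with NULL.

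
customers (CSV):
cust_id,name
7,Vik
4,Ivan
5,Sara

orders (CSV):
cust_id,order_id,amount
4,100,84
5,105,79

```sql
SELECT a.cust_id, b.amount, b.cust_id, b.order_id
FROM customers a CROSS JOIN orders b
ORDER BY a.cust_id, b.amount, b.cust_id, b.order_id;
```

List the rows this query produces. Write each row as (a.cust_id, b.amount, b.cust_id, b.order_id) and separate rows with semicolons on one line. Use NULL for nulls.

(4, 79, 5, 105); (4, 84, 4, 100); (5, 79, 5, 105); (5, 84, 4, 100); (7, 79, 5, 105); (7, 84, 4, 100)

CROSS JOIN pairs every row of `customers` with every row of `orders`: 3 × 2 = 6 rows.
After projecting and ordering:
a.cust_id | b.amount | b.cust_id | b.order_id
4 | 79 | 5 | 105
4 | 84 | 4 | 100
5 | 79 | 5 | 105
5 | 84 | 4 | 100
7 | 79 | 5 | 105
7 | 84 | 4 | 100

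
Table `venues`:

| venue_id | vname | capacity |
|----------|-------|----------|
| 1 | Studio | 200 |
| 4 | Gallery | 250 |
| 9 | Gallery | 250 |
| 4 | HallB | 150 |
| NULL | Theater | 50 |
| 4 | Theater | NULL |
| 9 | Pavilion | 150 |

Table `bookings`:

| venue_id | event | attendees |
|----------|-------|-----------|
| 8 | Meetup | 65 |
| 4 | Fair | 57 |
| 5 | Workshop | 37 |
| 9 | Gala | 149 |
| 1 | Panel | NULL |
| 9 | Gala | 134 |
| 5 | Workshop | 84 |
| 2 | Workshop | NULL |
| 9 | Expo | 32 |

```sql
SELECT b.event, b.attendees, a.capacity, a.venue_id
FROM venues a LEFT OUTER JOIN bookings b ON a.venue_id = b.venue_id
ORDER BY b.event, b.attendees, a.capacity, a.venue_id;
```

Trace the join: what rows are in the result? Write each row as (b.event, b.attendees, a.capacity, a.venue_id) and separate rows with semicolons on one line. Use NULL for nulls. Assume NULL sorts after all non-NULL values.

(Expo, 32, 150, 9); (Expo, 32, 250, 9); (Fair, 57, 150, 4); (Fair, 57, 250, 4); (Fair, 57, NULL, 4); (Gala, 134, 150, 9); (Gala, 134, 250, 9); (Gala, 149, 150, 9); (Gala, 149, 250, 9); (Panel, NULL, 200, 1); (NULL, NULL, 50, NULL)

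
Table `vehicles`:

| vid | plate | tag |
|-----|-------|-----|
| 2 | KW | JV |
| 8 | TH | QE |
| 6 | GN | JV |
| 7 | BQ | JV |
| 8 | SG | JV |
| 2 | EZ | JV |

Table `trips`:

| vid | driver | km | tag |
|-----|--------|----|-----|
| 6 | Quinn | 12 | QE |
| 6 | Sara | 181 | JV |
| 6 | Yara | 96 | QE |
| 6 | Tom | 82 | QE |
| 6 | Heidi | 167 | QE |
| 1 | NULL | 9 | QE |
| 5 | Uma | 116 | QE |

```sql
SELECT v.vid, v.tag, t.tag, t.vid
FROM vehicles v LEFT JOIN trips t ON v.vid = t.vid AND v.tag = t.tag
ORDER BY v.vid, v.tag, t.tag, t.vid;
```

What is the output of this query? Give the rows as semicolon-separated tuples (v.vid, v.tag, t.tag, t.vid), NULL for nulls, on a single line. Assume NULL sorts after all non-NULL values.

(2, JV, NULL, NULL); (2, JV, NULL, NULL); (6, JV, JV, 6); (7, JV, NULL, NULL); (8, JV, NULL, NULL); (8, QE, NULL, NULL)

LEFT JOIN keeps every row from `vehicles`; unmatched rows get NULL for `trips`'s columns.
Matching on v.vid = t.vid AND v.tag = t.tag.
- v[0] vid=2, tag=JV → no match; kept with NULLs on the t side.
- v[1] vid=8, tag=QE → no match; kept with NULLs on the t side.
- v[2] vid=6, tag=JV → 1 match(es) in t → 1 row(s).
- v[3] vid=7, tag=JV → no match; kept with NULLs on the t side.
- v[4] vid=8, tag=JV → no match; kept with NULLs on the t side.
- v[5] vid=2, tag=JV → no match; kept with NULLs on the t side.
After projecting and ordering:
v.vid | v.tag | t.tag | t.vid
2 | JV | NULL | NULL
2 | JV | NULL | NULL
6 | JV | JV | 6
7 | JV | NULL | NULL
8 | JV | NULL | NULL
8 | QE | NULL | NULL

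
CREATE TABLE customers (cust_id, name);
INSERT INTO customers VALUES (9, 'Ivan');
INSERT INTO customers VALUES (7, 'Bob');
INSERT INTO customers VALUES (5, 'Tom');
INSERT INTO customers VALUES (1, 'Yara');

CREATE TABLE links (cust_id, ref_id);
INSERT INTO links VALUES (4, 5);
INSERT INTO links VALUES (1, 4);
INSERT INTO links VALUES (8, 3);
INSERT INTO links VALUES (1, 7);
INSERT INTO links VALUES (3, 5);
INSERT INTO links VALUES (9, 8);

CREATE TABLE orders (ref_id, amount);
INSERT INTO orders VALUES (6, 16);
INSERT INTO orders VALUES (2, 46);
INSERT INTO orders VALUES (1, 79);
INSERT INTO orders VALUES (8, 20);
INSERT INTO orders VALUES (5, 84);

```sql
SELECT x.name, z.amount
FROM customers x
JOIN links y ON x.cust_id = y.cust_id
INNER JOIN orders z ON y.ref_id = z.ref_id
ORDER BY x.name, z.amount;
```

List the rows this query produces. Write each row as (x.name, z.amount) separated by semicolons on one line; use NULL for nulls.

(Ivan, 20)

Joins associate left-to-right: customers INNER JOIN links on cust_id gives 3 intermediate row(s).
Then INNER JOIN `orders z` on ref_id: keep only rows whose y.ref_id appears in z.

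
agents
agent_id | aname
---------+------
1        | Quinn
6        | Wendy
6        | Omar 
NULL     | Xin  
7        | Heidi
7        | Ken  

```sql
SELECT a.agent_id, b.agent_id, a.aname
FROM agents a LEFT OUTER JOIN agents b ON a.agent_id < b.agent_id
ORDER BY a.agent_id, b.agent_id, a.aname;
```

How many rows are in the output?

11

LEFT JOIN keeps every row from `agents a`; unmatched rows get NULL for `agents b`'s columns.
Matching on a.agent_id < b.agent_id. A NULL in a compared column never satisfies the condition.
- a (agent_id=1) pairs with 4 row(s) of b.
- a (agent_id=6) pairs with 2 row(s) of b.
- a (agent_id=6) pairs with 2 row(s) of b.
- a (agent_id=NULL) has no partner → padded with NULL.
- a (agent_id=7) has no partner → padded with NULL.
- a (agent_id=7) has no partner → padded with NULL.
Total: 8 matched + 3 padded = 11 rows.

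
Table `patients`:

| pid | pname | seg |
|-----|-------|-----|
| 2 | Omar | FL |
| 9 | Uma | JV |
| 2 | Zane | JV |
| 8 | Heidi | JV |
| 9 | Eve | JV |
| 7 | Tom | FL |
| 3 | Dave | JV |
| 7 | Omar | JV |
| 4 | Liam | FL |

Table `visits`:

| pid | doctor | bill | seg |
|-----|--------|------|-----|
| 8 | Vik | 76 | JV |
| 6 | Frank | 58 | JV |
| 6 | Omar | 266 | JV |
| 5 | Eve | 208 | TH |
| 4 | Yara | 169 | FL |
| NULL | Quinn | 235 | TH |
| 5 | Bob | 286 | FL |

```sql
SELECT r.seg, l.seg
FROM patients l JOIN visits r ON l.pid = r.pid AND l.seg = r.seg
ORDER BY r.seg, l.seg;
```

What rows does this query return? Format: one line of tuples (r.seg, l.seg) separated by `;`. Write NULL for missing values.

INNER JOIN keeps only pairs where the ON condition holds.
Matching on l.pid = r.pid AND l.seg = r.seg. A NULL in a compared column never satisfies the condition.
Matched pairs: 2.

(FL, FL); (JV, JV)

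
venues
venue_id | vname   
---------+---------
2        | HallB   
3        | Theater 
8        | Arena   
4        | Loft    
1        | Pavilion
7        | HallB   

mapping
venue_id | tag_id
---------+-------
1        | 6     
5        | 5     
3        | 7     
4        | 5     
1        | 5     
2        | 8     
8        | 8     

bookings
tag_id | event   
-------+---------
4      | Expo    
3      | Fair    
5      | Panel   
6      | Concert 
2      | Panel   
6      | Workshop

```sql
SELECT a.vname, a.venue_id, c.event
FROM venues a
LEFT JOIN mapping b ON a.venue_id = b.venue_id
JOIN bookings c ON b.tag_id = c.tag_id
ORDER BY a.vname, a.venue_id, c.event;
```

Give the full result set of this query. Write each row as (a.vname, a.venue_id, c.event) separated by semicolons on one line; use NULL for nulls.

(Loft, 4, Panel); (Pavilion, 1, Concert); (Pavilion, 1, Panel); (Pavilion, 1, Workshop)

Evaluate left to right. First `venues a LEFT JOIN mapping b` on venue_id: 7 row(s).
Then INNER JOIN `bookings c` on tag_id: keep only rows whose b.tag_id appears in c.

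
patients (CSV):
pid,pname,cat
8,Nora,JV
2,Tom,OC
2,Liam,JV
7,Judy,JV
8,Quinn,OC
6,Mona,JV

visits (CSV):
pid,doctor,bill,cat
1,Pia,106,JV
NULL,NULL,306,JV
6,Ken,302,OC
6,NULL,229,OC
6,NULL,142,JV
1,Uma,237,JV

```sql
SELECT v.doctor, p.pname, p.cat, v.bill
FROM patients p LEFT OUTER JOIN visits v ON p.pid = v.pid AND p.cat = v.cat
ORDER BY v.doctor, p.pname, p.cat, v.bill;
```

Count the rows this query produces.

LEFT JOIN keeps every row from `patients`; unmatched rows get NULL for `visits`'s columns.
Matching on p.pid = v.pid AND p.cat = v.cat. A NULL in a compared column never satisfies the condition.
- p[0] pid=8, cat=JV → no match; kept with NULLs on the v side.
- p[1] pid=2, cat=OC → no match; kept with NULLs on the v side.
- p[2] pid=2, cat=JV → no match; kept with NULLs on the v side.
- p[3] pid=7, cat=JV → no match; kept with NULLs on the v side.
- p[4] pid=8, cat=OC → no match; kept with NULLs on the v side.
- p[5] pid=6, cat=JV → 1 match(es) in v → 1 row(s).
Total: 1 matched + 5 padded = 6 rows.

6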